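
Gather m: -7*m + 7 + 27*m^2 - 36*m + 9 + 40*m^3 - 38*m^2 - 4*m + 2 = 40*m^3 - 11*m^2 - 47*m + 18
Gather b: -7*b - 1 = -7*b - 1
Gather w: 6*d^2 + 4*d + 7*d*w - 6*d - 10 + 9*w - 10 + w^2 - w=6*d^2 - 2*d + w^2 + w*(7*d + 8) - 20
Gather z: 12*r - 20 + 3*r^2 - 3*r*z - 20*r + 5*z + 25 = 3*r^2 - 8*r + z*(5 - 3*r) + 5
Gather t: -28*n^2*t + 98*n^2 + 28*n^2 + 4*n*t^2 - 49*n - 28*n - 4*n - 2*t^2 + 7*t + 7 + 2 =126*n^2 - 81*n + t^2*(4*n - 2) + t*(7 - 28*n^2) + 9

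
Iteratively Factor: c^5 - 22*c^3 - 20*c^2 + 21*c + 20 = (c + 1)*(c^4 - c^3 - 21*c^2 + c + 20) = (c + 1)*(c + 4)*(c^3 - 5*c^2 - c + 5) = (c + 1)^2*(c + 4)*(c^2 - 6*c + 5) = (c - 5)*(c + 1)^2*(c + 4)*(c - 1)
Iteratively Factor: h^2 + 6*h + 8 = (h + 4)*(h + 2)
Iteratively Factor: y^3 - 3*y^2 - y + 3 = (y - 3)*(y^2 - 1) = (y - 3)*(y - 1)*(y + 1)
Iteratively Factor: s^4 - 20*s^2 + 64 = (s - 2)*(s^3 + 2*s^2 - 16*s - 32) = (s - 4)*(s - 2)*(s^2 + 6*s + 8) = (s - 4)*(s - 2)*(s + 4)*(s + 2)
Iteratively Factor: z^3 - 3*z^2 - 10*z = (z)*(z^2 - 3*z - 10) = z*(z - 5)*(z + 2)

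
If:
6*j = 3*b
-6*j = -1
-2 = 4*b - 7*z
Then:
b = 1/3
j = 1/6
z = 10/21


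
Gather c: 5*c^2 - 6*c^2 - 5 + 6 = 1 - c^2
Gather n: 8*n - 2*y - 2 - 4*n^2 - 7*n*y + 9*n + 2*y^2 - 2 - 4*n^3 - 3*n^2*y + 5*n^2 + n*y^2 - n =-4*n^3 + n^2*(1 - 3*y) + n*(y^2 - 7*y + 16) + 2*y^2 - 2*y - 4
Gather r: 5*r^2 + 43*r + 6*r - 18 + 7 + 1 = 5*r^2 + 49*r - 10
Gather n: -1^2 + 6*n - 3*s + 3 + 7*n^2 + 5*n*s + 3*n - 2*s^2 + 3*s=7*n^2 + n*(5*s + 9) - 2*s^2 + 2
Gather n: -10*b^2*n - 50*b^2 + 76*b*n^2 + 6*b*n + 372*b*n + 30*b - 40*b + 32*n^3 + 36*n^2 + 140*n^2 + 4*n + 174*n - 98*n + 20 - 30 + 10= -50*b^2 - 10*b + 32*n^3 + n^2*(76*b + 176) + n*(-10*b^2 + 378*b + 80)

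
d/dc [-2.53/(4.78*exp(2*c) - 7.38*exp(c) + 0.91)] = (24.1868*exp(c) - 18.6714)*exp(c)/(4.78*exp(2*c) - 7.38*exp(c) + 0.91)^2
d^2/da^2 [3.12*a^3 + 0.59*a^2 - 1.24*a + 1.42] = 18.72*a + 1.18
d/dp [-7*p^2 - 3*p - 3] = -14*p - 3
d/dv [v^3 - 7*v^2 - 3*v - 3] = 3*v^2 - 14*v - 3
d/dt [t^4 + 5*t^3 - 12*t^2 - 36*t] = 4*t^3 + 15*t^2 - 24*t - 36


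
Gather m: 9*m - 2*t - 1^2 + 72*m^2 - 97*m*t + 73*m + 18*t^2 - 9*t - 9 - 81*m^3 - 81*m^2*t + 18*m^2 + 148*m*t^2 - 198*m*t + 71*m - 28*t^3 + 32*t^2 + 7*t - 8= -81*m^3 + m^2*(90 - 81*t) + m*(148*t^2 - 295*t + 153) - 28*t^3 + 50*t^2 - 4*t - 18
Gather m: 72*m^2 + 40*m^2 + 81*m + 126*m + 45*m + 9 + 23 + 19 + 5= 112*m^2 + 252*m + 56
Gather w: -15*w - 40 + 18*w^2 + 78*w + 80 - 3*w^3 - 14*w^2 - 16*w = -3*w^3 + 4*w^2 + 47*w + 40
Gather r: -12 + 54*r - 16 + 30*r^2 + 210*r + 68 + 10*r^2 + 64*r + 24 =40*r^2 + 328*r + 64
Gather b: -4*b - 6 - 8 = -4*b - 14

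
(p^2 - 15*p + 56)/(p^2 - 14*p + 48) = (p - 7)/(p - 6)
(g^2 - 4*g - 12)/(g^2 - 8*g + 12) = (g + 2)/(g - 2)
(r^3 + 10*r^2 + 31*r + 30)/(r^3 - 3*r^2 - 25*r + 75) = (r^2 + 5*r + 6)/(r^2 - 8*r + 15)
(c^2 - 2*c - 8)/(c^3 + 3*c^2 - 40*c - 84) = (c - 4)/(c^2 + c - 42)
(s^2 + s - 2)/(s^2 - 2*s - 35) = (-s^2 - s + 2)/(-s^2 + 2*s + 35)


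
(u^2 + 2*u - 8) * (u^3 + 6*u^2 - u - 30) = u^5 + 8*u^4 + 3*u^3 - 80*u^2 - 52*u + 240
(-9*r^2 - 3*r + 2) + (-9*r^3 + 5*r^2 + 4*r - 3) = -9*r^3 - 4*r^2 + r - 1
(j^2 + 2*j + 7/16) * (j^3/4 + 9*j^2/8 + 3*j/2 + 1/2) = j^5/4 + 13*j^4/8 + 247*j^3/64 + 511*j^2/128 + 53*j/32 + 7/32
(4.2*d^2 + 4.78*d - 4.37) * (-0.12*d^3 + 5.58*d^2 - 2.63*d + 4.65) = -0.504*d^5 + 22.8624*d^4 + 16.1508*d^3 - 17.426*d^2 + 33.7201*d - 20.3205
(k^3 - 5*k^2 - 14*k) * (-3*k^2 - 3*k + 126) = -3*k^5 + 12*k^4 + 183*k^3 - 588*k^2 - 1764*k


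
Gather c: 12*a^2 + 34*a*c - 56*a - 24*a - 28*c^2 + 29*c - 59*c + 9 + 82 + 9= 12*a^2 - 80*a - 28*c^2 + c*(34*a - 30) + 100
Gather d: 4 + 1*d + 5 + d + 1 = 2*d + 10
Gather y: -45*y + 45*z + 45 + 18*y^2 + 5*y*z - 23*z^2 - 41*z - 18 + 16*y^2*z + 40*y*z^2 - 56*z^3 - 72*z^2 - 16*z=y^2*(16*z + 18) + y*(40*z^2 + 5*z - 45) - 56*z^3 - 95*z^2 - 12*z + 27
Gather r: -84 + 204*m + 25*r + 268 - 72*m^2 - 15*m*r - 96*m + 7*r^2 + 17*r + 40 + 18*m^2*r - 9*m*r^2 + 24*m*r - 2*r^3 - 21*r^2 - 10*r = -72*m^2 + 108*m - 2*r^3 + r^2*(-9*m - 14) + r*(18*m^2 + 9*m + 32) + 224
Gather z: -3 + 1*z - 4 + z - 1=2*z - 8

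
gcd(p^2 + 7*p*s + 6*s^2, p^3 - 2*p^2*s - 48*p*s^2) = p + 6*s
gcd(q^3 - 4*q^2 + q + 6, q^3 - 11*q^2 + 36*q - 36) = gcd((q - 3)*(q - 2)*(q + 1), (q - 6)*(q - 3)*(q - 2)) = q^2 - 5*q + 6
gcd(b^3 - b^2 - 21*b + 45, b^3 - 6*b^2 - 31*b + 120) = b^2 + 2*b - 15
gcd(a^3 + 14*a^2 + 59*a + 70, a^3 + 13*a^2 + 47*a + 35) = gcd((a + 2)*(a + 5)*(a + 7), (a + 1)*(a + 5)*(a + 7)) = a^2 + 12*a + 35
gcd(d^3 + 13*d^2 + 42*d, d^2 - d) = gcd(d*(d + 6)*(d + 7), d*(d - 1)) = d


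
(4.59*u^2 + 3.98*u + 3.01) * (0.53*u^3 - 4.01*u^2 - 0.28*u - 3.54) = 2.4327*u^5 - 16.2965*u^4 - 15.6497*u^3 - 29.4331*u^2 - 14.932*u - 10.6554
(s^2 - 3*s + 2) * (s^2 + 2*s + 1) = s^4 - s^3 - 3*s^2 + s + 2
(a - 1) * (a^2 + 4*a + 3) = a^3 + 3*a^2 - a - 3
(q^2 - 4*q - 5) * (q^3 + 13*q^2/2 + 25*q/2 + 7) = q^5 + 5*q^4/2 - 37*q^3/2 - 151*q^2/2 - 181*q/2 - 35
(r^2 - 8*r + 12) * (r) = r^3 - 8*r^2 + 12*r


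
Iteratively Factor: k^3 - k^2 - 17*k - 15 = (k - 5)*(k^2 + 4*k + 3) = (k - 5)*(k + 3)*(k + 1)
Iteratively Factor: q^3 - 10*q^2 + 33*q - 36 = (q - 3)*(q^2 - 7*q + 12) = (q - 4)*(q - 3)*(q - 3)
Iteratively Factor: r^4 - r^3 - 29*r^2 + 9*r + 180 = (r - 5)*(r^3 + 4*r^2 - 9*r - 36) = (r - 5)*(r - 3)*(r^2 + 7*r + 12) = (r - 5)*(r - 3)*(r + 3)*(r + 4)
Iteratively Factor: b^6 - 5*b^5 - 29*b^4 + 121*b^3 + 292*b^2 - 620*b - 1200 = (b - 3)*(b^5 - 2*b^4 - 35*b^3 + 16*b^2 + 340*b + 400) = (b - 3)*(b + 2)*(b^4 - 4*b^3 - 27*b^2 + 70*b + 200) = (b - 3)*(b + 2)^2*(b^3 - 6*b^2 - 15*b + 100) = (b - 5)*(b - 3)*(b + 2)^2*(b^2 - b - 20) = (b - 5)^2*(b - 3)*(b + 2)^2*(b + 4)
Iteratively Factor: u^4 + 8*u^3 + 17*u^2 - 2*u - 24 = (u - 1)*(u^3 + 9*u^2 + 26*u + 24) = (u - 1)*(u + 4)*(u^2 + 5*u + 6) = (u - 1)*(u + 3)*(u + 4)*(u + 2)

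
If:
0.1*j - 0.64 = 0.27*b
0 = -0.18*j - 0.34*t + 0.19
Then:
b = -0.699588477366255*t - 1.97942386831276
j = 1.05555555555556 - 1.88888888888889*t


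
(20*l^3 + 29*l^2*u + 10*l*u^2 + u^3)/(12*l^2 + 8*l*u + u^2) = (20*l^3 + 29*l^2*u + 10*l*u^2 + u^3)/(12*l^2 + 8*l*u + u^2)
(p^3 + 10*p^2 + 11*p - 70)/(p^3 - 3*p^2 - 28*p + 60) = (p + 7)/(p - 6)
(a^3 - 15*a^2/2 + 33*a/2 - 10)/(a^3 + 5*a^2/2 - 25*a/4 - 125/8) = 4*(a^2 - 5*a + 4)/(4*a^2 + 20*a + 25)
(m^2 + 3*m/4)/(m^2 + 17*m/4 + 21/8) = 2*m/(2*m + 7)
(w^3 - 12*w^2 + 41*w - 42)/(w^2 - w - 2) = (w^2 - 10*w + 21)/(w + 1)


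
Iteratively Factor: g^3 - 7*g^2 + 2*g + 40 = (g + 2)*(g^2 - 9*g + 20) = (g - 5)*(g + 2)*(g - 4)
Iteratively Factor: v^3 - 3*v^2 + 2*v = (v - 1)*(v^2 - 2*v) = (v - 2)*(v - 1)*(v)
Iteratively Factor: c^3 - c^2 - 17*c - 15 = (c - 5)*(c^2 + 4*c + 3) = (c - 5)*(c + 3)*(c + 1)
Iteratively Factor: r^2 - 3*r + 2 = (r - 1)*(r - 2)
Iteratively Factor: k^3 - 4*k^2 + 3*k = (k - 3)*(k^2 - k) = (k - 3)*(k - 1)*(k)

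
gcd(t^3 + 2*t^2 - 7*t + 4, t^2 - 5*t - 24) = 1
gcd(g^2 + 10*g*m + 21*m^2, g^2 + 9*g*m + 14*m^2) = g + 7*m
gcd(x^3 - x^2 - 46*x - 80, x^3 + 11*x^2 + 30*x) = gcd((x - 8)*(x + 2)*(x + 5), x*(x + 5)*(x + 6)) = x + 5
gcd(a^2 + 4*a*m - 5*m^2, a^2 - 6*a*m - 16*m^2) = 1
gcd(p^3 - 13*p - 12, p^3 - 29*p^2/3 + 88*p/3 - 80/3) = p - 4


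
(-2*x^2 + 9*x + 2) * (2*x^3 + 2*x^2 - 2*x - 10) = -4*x^5 + 14*x^4 + 26*x^3 + 6*x^2 - 94*x - 20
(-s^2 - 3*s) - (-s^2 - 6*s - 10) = 3*s + 10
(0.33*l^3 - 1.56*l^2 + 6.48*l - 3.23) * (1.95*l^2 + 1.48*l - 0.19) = 0.6435*l^5 - 2.5536*l^4 + 10.2645*l^3 + 3.5883*l^2 - 6.0116*l + 0.6137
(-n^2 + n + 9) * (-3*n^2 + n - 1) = 3*n^4 - 4*n^3 - 25*n^2 + 8*n - 9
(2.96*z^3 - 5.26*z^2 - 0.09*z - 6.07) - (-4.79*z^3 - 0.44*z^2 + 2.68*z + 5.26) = 7.75*z^3 - 4.82*z^2 - 2.77*z - 11.33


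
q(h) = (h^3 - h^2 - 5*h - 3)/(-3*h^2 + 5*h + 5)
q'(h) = (6*h - 5)*(h^3 - h^2 - 5*h - 3)/(-3*h^2 + 5*h + 5)^2 + (3*h^2 - 2*h - 5)/(-3*h^2 + 5*h + 5) = (-3*h^4 + 10*h^3 - 5*h^2 - 28*h - 10)/(9*h^4 - 30*h^3 - 5*h^2 + 50*h + 25)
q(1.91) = -2.56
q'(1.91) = -4.00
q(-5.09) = 1.38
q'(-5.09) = -0.35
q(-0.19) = -0.53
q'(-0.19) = -0.32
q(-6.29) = 1.79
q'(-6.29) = -0.34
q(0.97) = -1.12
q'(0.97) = -0.72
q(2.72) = 1.08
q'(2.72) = -6.66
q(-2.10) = 0.33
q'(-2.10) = -0.35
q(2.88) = 0.33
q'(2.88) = -3.31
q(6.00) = -2.01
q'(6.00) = -0.39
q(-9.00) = 2.71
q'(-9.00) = -0.34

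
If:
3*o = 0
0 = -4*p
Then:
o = 0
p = 0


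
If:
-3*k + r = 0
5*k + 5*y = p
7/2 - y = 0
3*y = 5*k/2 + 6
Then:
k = 9/5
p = 53/2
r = 27/5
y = 7/2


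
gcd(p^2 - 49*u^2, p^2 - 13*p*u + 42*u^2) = p - 7*u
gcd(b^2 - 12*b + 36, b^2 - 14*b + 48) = b - 6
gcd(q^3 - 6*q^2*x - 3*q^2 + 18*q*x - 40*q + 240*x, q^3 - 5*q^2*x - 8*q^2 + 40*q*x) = q - 8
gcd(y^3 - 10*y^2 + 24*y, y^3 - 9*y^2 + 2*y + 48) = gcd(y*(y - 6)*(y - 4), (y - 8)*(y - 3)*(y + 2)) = 1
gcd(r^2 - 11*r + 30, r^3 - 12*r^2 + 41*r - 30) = r^2 - 11*r + 30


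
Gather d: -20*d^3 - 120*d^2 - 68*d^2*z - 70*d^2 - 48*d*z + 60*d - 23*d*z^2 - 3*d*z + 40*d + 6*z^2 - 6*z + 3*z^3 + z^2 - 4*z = -20*d^3 + d^2*(-68*z - 190) + d*(-23*z^2 - 51*z + 100) + 3*z^3 + 7*z^2 - 10*z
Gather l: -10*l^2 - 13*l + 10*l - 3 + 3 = -10*l^2 - 3*l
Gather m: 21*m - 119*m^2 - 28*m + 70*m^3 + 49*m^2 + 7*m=70*m^3 - 70*m^2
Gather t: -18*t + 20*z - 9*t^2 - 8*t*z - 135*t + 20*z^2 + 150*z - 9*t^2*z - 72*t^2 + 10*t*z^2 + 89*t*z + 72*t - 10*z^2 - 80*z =t^2*(-9*z - 81) + t*(10*z^2 + 81*z - 81) + 10*z^2 + 90*z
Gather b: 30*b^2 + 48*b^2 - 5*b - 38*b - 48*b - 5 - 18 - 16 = 78*b^2 - 91*b - 39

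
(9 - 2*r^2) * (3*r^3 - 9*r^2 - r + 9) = -6*r^5 + 18*r^4 + 29*r^3 - 99*r^2 - 9*r + 81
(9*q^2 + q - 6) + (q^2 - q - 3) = 10*q^2 - 9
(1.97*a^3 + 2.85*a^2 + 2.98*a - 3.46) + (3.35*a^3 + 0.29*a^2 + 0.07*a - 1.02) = 5.32*a^3 + 3.14*a^2 + 3.05*a - 4.48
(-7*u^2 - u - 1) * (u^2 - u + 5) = -7*u^4 + 6*u^3 - 35*u^2 - 4*u - 5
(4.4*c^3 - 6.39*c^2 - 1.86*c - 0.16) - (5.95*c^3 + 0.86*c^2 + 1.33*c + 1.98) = -1.55*c^3 - 7.25*c^2 - 3.19*c - 2.14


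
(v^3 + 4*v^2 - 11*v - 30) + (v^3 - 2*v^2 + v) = 2*v^3 + 2*v^2 - 10*v - 30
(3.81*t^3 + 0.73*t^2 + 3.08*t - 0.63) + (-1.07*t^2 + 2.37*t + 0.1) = 3.81*t^3 - 0.34*t^2 + 5.45*t - 0.53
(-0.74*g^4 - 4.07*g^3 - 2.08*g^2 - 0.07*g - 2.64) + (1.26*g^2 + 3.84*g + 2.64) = -0.74*g^4 - 4.07*g^3 - 0.82*g^2 + 3.77*g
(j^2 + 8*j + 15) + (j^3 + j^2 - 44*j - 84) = j^3 + 2*j^2 - 36*j - 69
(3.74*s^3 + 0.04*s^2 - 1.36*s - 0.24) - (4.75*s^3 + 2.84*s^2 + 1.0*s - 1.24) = -1.01*s^3 - 2.8*s^2 - 2.36*s + 1.0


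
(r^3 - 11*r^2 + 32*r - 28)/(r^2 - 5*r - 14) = (r^2 - 4*r + 4)/(r + 2)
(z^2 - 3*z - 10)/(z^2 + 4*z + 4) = (z - 5)/(z + 2)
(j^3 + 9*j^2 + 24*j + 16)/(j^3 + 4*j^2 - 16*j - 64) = (j + 1)/(j - 4)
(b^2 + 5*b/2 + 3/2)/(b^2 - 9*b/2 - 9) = (b + 1)/(b - 6)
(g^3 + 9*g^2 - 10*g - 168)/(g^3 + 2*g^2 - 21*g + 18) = (g^2 + 3*g - 28)/(g^2 - 4*g + 3)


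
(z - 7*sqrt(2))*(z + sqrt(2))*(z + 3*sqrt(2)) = z^3 - 3*sqrt(2)*z^2 - 50*z - 42*sqrt(2)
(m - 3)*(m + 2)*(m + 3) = m^3 + 2*m^2 - 9*m - 18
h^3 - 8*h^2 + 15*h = h*(h - 5)*(h - 3)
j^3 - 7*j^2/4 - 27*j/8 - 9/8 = (j - 3)*(j + 1/2)*(j + 3/4)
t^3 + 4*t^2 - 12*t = t*(t - 2)*(t + 6)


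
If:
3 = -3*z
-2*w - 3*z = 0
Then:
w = 3/2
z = -1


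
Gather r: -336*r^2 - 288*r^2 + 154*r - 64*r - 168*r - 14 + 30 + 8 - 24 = -624*r^2 - 78*r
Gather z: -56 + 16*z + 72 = 16*z + 16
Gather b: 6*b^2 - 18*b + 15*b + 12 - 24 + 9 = 6*b^2 - 3*b - 3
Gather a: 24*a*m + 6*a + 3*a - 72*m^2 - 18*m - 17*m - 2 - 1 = a*(24*m + 9) - 72*m^2 - 35*m - 3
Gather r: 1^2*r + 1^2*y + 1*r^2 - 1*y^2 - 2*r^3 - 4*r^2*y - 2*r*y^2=-2*r^3 + r^2*(1 - 4*y) + r*(1 - 2*y^2) - y^2 + y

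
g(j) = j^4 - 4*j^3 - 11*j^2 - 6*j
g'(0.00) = -6.00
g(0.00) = 0.00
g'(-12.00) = -8382.00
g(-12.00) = 26136.00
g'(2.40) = -72.62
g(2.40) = -99.88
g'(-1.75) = -25.69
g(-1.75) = 7.63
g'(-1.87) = -32.98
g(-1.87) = 11.14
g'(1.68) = -57.86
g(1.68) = -52.13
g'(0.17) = -10.07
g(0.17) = -1.36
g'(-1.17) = -3.09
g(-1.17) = 0.24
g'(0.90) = -32.60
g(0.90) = -16.57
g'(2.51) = -73.57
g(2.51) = -107.92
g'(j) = 4*j^3 - 12*j^2 - 22*j - 6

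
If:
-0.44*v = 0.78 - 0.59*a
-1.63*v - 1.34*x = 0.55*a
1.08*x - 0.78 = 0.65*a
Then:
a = 0.54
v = -1.05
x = 1.05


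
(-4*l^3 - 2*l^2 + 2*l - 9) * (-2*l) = 8*l^4 + 4*l^3 - 4*l^2 + 18*l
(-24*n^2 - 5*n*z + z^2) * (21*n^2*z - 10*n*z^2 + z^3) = -504*n^4*z + 135*n^3*z^2 + 47*n^2*z^3 - 15*n*z^4 + z^5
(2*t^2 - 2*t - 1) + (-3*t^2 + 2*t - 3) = -t^2 - 4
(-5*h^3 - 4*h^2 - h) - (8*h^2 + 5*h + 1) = -5*h^3 - 12*h^2 - 6*h - 1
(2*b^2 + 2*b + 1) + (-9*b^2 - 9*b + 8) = -7*b^2 - 7*b + 9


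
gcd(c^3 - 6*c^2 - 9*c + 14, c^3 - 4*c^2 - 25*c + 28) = c^2 - 8*c + 7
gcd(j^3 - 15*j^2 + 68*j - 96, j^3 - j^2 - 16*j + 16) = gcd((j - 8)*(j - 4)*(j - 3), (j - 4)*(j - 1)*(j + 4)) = j - 4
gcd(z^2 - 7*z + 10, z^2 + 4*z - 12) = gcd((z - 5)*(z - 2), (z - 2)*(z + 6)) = z - 2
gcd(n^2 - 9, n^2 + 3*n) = n + 3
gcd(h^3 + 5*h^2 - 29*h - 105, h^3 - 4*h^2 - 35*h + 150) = h - 5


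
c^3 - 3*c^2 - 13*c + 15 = (c - 5)*(c - 1)*(c + 3)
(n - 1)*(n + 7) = n^2 + 6*n - 7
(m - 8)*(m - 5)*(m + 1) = m^3 - 12*m^2 + 27*m + 40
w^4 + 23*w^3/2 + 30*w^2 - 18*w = w*(w - 1/2)*(w + 6)^2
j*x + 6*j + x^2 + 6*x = (j + x)*(x + 6)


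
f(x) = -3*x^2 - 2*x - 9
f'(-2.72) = 14.32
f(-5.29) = -82.37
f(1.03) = -14.24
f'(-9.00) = 52.00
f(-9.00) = -234.00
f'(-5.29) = 29.74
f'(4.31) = -27.86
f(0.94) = -13.53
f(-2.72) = -25.76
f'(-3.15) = 16.90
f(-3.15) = -32.47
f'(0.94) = -7.64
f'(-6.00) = 34.00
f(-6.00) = -105.00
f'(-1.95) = 9.70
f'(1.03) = -8.18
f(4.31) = -73.35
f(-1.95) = -16.51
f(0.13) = -9.31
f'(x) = -6*x - 2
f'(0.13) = -2.78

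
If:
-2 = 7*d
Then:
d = -2/7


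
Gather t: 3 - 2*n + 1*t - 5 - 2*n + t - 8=-4*n + 2*t - 10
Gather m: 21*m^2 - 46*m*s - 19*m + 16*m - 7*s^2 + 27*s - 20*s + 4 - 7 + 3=21*m^2 + m*(-46*s - 3) - 7*s^2 + 7*s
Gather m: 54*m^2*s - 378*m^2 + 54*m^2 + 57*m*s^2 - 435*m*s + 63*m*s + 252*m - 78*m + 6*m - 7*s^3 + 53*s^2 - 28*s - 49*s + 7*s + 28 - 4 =m^2*(54*s - 324) + m*(57*s^2 - 372*s + 180) - 7*s^3 + 53*s^2 - 70*s + 24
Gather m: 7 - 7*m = 7 - 7*m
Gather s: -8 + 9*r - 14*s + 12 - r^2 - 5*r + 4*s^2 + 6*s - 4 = -r^2 + 4*r + 4*s^2 - 8*s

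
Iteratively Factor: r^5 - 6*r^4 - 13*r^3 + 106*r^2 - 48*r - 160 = (r - 4)*(r^4 - 2*r^3 - 21*r^2 + 22*r + 40) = (r - 4)*(r + 1)*(r^3 - 3*r^2 - 18*r + 40) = (r - 4)*(r - 2)*(r + 1)*(r^2 - r - 20) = (r - 4)*(r - 2)*(r + 1)*(r + 4)*(r - 5)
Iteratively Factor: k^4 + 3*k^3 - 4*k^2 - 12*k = (k - 2)*(k^3 + 5*k^2 + 6*k) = k*(k - 2)*(k^2 + 5*k + 6) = k*(k - 2)*(k + 3)*(k + 2)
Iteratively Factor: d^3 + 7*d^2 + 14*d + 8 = (d + 1)*(d^2 + 6*d + 8) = (d + 1)*(d + 4)*(d + 2)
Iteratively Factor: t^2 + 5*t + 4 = (t + 1)*(t + 4)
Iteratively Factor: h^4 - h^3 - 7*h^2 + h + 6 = (h - 1)*(h^3 - 7*h - 6) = (h - 3)*(h - 1)*(h^2 + 3*h + 2) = (h - 3)*(h - 1)*(h + 1)*(h + 2)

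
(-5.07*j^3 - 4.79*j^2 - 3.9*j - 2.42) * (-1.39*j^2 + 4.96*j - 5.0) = 7.0473*j^5 - 18.4891*j^4 + 7.0126*j^3 + 7.9698*j^2 + 7.4968*j + 12.1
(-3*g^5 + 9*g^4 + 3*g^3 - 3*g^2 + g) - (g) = -3*g^5 + 9*g^4 + 3*g^3 - 3*g^2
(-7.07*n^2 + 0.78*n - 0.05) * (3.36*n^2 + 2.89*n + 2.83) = -23.7552*n^4 - 17.8115*n^3 - 17.9219*n^2 + 2.0629*n - 0.1415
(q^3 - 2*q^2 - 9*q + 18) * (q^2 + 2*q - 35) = q^5 - 48*q^3 + 70*q^2 + 351*q - 630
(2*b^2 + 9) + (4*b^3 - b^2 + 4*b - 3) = 4*b^3 + b^2 + 4*b + 6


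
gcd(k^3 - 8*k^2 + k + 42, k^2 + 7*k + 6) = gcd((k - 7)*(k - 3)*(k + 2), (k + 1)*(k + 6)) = 1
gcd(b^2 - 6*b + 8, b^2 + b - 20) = b - 4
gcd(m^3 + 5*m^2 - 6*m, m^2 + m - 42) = 1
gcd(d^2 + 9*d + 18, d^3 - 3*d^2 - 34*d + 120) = d + 6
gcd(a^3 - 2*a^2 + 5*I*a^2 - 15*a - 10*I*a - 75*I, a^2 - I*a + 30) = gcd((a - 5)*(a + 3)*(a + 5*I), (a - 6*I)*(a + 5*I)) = a + 5*I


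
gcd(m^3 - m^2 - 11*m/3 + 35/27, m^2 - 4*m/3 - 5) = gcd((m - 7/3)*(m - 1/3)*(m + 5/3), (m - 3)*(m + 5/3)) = m + 5/3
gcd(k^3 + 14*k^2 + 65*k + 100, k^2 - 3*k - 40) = k + 5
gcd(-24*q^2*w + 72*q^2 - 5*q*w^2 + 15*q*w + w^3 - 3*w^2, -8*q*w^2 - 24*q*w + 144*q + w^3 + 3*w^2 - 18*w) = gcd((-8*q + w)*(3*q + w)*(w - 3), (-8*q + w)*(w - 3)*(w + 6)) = 8*q*w - 24*q - w^2 + 3*w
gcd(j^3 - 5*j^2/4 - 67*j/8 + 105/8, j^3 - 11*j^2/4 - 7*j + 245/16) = j - 7/4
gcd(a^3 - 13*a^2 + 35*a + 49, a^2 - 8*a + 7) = a - 7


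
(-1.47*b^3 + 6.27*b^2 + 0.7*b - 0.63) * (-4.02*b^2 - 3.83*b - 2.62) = 5.9094*b^5 - 19.5753*b^4 - 22.9767*b^3 - 16.5758*b^2 + 0.5789*b + 1.6506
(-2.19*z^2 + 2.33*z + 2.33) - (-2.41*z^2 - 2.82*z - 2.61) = 0.22*z^2 + 5.15*z + 4.94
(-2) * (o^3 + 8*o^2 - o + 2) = -2*o^3 - 16*o^2 + 2*o - 4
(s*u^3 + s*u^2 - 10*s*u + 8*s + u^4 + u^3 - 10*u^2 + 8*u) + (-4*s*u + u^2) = s*u^3 + s*u^2 - 14*s*u + 8*s + u^4 + u^3 - 9*u^2 + 8*u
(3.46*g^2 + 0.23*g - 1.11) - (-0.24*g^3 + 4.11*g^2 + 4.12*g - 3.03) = 0.24*g^3 - 0.65*g^2 - 3.89*g + 1.92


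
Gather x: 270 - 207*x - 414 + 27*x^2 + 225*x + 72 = 27*x^2 + 18*x - 72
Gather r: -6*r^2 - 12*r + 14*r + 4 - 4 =-6*r^2 + 2*r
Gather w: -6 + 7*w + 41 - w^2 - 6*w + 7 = -w^2 + w + 42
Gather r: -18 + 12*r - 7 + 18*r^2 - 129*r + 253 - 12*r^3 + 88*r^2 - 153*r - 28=-12*r^3 + 106*r^2 - 270*r + 200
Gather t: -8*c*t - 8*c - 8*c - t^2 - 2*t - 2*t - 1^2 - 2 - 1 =-16*c - t^2 + t*(-8*c - 4) - 4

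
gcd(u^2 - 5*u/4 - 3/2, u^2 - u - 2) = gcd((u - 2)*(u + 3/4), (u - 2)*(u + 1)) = u - 2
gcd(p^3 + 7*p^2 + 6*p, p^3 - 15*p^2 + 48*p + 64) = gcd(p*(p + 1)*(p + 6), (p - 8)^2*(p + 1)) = p + 1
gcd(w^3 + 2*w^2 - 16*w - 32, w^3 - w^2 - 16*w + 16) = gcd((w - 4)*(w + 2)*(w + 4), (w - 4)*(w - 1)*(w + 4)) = w^2 - 16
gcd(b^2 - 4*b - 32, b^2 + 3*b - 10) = 1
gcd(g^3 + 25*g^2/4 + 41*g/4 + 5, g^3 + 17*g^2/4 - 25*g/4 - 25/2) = g + 5/4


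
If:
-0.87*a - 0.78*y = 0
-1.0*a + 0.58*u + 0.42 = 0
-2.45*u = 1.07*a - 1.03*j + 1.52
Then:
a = -0.896551724137931*y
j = -4.60822183484756*y - 0.246735855373284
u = -1.54577883472057*y - 0.724137931034483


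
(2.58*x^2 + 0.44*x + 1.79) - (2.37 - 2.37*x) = 2.58*x^2 + 2.81*x - 0.58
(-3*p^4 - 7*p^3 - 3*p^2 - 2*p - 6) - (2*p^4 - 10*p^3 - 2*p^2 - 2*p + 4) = -5*p^4 + 3*p^3 - p^2 - 10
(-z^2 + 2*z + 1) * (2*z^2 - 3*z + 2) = -2*z^4 + 7*z^3 - 6*z^2 + z + 2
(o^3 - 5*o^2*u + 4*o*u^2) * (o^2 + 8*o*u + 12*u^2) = o^5 + 3*o^4*u - 24*o^3*u^2 - 28*o^2*u^3 + 48*o*u^4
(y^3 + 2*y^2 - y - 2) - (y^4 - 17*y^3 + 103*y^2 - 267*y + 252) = -y^4 + 18*y^3 - 101*y^2 + 266*y - 254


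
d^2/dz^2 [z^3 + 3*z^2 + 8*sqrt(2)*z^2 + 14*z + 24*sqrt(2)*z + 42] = 6*z + 6 + 16*sqrt(2)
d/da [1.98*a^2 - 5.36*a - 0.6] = 3.96*a - 5.36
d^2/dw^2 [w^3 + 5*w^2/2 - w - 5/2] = 6*w + 5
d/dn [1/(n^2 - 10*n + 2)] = 2*(5 - n)/(n^2 - 10*n + 2)^2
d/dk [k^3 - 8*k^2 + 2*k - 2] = 3*k^2 - 16*k + 2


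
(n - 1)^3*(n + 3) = n^4 - 6*n^2 + 8*n - 3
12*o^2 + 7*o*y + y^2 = (3*o + y)*(4*o + y)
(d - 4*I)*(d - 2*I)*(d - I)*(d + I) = d^4 - 6*I*d^3 - 7*d^2 - 6*I*d - 8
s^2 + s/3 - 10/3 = (s - 5/3)*(s + 2)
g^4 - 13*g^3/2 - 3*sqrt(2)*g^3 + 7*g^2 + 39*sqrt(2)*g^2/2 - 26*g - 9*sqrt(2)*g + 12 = (g - 6)*(g - 1/2)*(g - 2*sqrt(2))*(g - sqrt(2))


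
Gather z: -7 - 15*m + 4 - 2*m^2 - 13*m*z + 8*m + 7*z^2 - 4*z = -2*m^2 - 7*m + 7*z^2 + z*(-13*m - 4) - 3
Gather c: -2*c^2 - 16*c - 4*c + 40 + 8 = -2*c^2 - 20*c + 48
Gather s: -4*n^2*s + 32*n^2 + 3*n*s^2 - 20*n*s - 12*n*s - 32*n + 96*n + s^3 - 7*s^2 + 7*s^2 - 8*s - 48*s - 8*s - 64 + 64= 32*n^2 + 3*n*s^2 + 64*n + s^3 + s*(-4*n^2 - 32*n - 64)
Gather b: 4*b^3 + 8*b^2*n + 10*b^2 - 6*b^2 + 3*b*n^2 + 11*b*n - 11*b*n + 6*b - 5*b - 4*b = 4*b^3 + b^2*(8*n + 4) + b*(3*n^2 - 3)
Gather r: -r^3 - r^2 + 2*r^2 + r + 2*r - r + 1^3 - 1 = -r^3 + r^2 + 2*r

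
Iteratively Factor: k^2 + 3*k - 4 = (k - 1)*(k + 4)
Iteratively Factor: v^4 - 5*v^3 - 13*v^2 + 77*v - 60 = (v - 5)*(v^3 - 13*v + 12) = (v - 5)*(v + 4)*(v^2 - 4*v + 3) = (v - 5)*(v - 1)*(v + 4)*(v - 3)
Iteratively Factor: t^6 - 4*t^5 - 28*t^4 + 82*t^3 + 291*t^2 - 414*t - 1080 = (t - 4)*(t^5 - 28*t^3 - 30*t^2 + 171*t + 270) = (t - 5)*(t - 4)*(t^4 + 5*t^3 - 3*t^2 - 45*t - 54) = (t - 5)*(t - 4)*(t - 3)*(t^3 + 8*t^2 + 21*t + 18) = (t - 5)*(t - 4)*(t - 3)*(t + 3)*(t^2 + 5*t + 6) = (t - 5)*(t - 4)*(t - 3)*(t + 3)^2*(t + 2)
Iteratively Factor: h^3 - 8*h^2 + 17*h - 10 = (h - 2)*(h^2 - 6*h + 5) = (h - 2)*(h - 1)*(h - 5)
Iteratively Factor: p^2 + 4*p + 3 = (p + 3)*(p + 1)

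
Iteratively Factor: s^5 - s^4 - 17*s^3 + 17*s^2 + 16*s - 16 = (s - 1)*(s^4 - 17*s^2 + 16) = (s - 1)*(s + 4)*(s^3 - 4*s^2 - s + 4) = (s - 1)^2*(s + 4)*(s^2 - 3*s - 4) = (s - 1)^2*(s + 1)*(s + 4)*(s - 4)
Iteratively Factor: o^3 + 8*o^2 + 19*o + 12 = (o + 3)*(o^2 + 5*o + 4) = (o + 3)*(o + 4)*(o + 1)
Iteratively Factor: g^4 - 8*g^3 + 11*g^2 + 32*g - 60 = (g + 2)*(g^3 - 10*g^2 + 31*g - 30) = (g - 2)*(g + 2)*(g^2 - 8*g + 15) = (g - 3)*(g - 2)*(g + 2)*(g - 5)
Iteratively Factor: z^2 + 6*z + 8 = (z + 2)*(z + 4)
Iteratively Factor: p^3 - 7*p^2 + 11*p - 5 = (p - 5)*(p^2 - 2*p + 1) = (p - 5)*(p - 1)*(p - 1)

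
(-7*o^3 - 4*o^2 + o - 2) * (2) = -14*o^3 - 8*o^2 + 2*o - 4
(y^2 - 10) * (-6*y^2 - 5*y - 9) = -6*y^4 - 5*y^3 + 51*y^2 + 50*y + 90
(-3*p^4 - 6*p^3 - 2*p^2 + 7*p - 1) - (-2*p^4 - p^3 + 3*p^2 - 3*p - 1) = -p^4 - 5*p^3 - 5*p^2 + 10*p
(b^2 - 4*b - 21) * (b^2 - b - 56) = b^4 - 5*b^3 - 73*b^2 + 245*b + 1176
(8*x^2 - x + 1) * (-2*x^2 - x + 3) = -16*x^4 - 6*x^3 + 23*x^2 - 4*x + 3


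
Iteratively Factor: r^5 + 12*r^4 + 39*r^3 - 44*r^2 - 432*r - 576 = (r - 3)*(r^4 + 15*r^3 + 84*r^2 + 208*r + 192) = (r - 3)*(r + 4)*(r^3 + 11*r^2 + 40*r + 48) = (r - 3)*(r + 4)^2*(r^2 + 7*r + 12) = (r - 3)*(r + 3)*(r + 4)^2*(r + 4)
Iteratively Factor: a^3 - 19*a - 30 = (a + 2)*(a^2 - 2*a - 15) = (a + 2)*(a + 3)*(a - 5)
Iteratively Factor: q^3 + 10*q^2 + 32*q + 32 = (q + 4)*(q^2 + 6*q + 8) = (q + 2)*(q + 4)*(q + 4)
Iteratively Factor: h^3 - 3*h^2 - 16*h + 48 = (h + 4)*(h^2 - 7*h + 12) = (h - 3)*(h + 4)*(h - 4)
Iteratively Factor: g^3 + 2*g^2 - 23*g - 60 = (g + 4)*(g^2 - 2*g - 15) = (g + 3)*(g + 4)*(g - 5)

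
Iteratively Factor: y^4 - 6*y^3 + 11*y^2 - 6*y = (y - 3)*(y^3 - 3*y^2 + 2*y) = y*(y - 3)*(y^2 - 3*y + 2) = y*(y - 3)*(y - 2)*(y - 1)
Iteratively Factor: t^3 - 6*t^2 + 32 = (t + 2)*(t^2 - 8*t + 16) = (t - 4)*(t + 2)*(t - 4)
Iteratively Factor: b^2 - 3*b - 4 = (b - 4)*(b + 1)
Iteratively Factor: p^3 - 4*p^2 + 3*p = (p)*(p^2 - 4*p + 3) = p*(p - 3)*(p - 1)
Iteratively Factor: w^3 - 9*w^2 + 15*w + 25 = (w - 5)*(w^2 - 4*w - 5) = (w - 5)*(w + 1)*(w - 5)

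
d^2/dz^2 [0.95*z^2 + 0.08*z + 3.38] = 1.90000000000000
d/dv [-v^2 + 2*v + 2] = 2 - 2*v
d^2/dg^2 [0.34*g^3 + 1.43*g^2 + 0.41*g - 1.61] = 2.04*g + 2.86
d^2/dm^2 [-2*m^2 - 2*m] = -4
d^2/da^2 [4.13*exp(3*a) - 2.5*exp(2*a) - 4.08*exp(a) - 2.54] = (37.17*exp(2*a) - 10.0*exp(a) - 4.08)*exp(a)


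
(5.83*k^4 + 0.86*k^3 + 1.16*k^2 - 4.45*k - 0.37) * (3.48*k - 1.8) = 20.2884*k^5 - 7.5012*k^4 + 2.4888*k^3 - 17.574*k^2 + 6.7224*k + 0.666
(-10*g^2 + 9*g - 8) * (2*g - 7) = -20*g^3 + 88*g^2 - 79*g + 56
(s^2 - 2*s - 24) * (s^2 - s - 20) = s^4 - 3*s^3 - 42*s^2 + 64*s + 480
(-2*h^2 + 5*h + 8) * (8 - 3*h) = 6*h^3 - 31*h^2 + 16*h + 64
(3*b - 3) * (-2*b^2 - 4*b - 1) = -6*b^3 - 6*b^2 + 9*b + 3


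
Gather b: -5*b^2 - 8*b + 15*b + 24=-5*b^2 + 7*b + 24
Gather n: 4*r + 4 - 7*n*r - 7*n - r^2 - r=n*(-7*r - 7) - r^2 + 3*r + 4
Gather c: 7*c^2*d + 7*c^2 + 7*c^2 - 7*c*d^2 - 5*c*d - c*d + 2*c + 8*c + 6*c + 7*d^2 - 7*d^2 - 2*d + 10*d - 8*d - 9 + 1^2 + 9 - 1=c^2*(7*d + 14) + c*(-7*d^2 - 6*d + 16)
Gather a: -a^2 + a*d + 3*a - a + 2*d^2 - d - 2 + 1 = -a^2 + a*(d + 2) + 2*d^2 - d - 1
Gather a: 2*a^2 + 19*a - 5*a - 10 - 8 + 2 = 2*a^2 + 14*a - 16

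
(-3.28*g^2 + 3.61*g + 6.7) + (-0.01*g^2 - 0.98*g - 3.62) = -3.29*g^2 + 2.63*g + 3.08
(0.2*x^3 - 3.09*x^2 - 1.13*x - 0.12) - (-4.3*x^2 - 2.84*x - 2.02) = 0.2*x^3 + 1.21*x^2 + 1.71*x + 1.9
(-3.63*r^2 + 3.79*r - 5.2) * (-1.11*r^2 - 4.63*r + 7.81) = 4.0293*r^4 + 12.6*r^3 - 40.126*r^2 + 53.6759*r - 40.612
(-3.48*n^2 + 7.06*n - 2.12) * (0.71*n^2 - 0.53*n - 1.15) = -2.4708*n^4 + 6.857*n^3 - 1.245*n^2 - 6.9954*n + 2.438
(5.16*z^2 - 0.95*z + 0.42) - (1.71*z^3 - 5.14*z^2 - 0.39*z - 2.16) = -1.71*z^3 + 10.3*z^2 - 0.56*z + 2.58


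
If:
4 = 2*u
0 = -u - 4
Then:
No Solution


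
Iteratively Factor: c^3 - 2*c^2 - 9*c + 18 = (c - 2)*(c^2 - 9) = (c - 2)*(c + 3)*(c - 3)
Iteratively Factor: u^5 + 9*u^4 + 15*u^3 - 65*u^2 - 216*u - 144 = (u + 3)*(u^4 + 6*u^3 - 3*u^2 - 56*u - 48) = (u - 3)*(u + 3)*(u^3 + 9*u^2 + 24*u + 16) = (u - 3)*(u + 1)*(u + 3)*(u^2 + 8*u + 16) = (u - 3)*(u + 1)*(u + 3)*(u + 4)*(u + 4)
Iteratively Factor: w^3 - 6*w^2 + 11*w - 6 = (w - 1)*(w^2 - 5*w + 6) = (w - 3)*(w - 1)*(w - 2)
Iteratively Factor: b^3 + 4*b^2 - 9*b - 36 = (b - 3)*(b^2 + 7*b + 12) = (b - 3)*(b + 4)*(b + 3)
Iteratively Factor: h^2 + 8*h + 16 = (h + 4)*(h + 4)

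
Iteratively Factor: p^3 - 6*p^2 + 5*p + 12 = (p - 3)*(p^2 - 3*p - 4) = (p - 4)*(p - 3)*(p + 1)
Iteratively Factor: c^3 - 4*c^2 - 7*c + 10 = (c - 5)*(c^2 + c - 2) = (c - 5)*(c + 2)*(c - 1)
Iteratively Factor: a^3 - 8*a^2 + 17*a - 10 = (a - 2)*(a^2 - 6*a + 5) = (a - 2)*(a - 1)*(a - 5)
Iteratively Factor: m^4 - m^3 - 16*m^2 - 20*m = (m - 5)*(m^3 + 4*m^2 + 4*m) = m*(m - 5)*(m^2 + 4*m + 4) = m*(m - 5)*(m + 2)*(m + 2)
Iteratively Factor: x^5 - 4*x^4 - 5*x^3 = (x)*(x^4 - 4*x^3 - 5*x^2) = x^2*(x^3 - 4*x^2 - 5*x) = x^2*(x + 1)*(x^2 - 5*x) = x^3*(x + 1)*(x - 5)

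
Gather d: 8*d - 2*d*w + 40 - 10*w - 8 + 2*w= d*(8 - 2*w) - 8*w + 32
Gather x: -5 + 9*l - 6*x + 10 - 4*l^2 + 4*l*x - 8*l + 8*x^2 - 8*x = -4*l^2 + l + 8*x^2 + x*(4*l - 14) + 5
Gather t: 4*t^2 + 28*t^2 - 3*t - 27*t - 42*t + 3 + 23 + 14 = 32*t^2 - 72*t + 40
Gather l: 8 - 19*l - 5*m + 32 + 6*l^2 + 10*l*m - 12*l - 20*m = 6*l^2 + l*(10*m - 31) - 25*m + 40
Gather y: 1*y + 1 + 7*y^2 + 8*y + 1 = 7*y^2 + 9*y + 2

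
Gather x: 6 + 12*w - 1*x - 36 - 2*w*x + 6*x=12*w + x*(5 - 2*w) - 30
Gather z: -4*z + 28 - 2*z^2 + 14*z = -2*z^2 + 10*z + 28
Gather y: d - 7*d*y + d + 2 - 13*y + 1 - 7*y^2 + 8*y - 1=2*d - 7*y^2 + y*(-7*d - 5) + 2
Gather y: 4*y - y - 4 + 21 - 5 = 3*y + 12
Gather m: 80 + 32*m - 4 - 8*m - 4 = 24*m + 72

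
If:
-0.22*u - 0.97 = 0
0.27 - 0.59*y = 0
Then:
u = -4.41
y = 0.46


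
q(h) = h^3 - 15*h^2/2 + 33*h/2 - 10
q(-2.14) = -89.46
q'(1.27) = 2.29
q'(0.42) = 10.73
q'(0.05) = 15.76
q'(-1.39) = 43.15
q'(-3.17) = 94.20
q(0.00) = -10.00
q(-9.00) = -1495.00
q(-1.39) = -50.11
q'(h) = 3*h^2 - 15*h + 33/2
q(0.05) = -9.19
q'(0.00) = 16.50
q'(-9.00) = 394.50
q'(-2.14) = 62.34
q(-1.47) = -53.64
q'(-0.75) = 29.44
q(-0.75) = -27.02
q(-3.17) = -169.53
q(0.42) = -4.32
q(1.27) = 0.91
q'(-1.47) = 45.03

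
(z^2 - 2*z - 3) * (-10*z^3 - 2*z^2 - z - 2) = -10*z^5 + 18*z^4 + 33*z^3 + 6*z^2 + 7*z + 6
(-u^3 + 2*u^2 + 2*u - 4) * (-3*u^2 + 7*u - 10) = 3*u^5 - 13*u^4 + 18*u^3 + 6*u^2 - 48*u + 40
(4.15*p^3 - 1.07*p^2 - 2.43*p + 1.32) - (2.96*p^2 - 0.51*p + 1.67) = 4.15*p^3 - 4.03*p^2 - 1.92*p - 0.35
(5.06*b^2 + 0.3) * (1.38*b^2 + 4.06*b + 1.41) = 6.9828*b^4 + 20.5436*b^3 + 7.5486*b^2 + 1.218*b + 0.423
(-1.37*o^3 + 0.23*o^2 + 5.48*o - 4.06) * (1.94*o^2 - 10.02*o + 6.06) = -2.6578*o^5 + 14.1736*o^4 + 0.0243999999999986*o^3 - 61.3922*o^2 + 73.89*o - 24.6036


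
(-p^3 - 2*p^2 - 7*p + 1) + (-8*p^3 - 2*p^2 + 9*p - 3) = -9*p^3 - 4*p^2 + 2*p - 2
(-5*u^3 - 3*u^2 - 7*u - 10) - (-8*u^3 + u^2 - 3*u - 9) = 3*u^3 - 4*u^2 - 4*u - 1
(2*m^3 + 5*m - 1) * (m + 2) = 2*m^4 + 4*m^3 + 5*m^2 + 9*m - 2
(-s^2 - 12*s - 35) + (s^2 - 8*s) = -20*s - 35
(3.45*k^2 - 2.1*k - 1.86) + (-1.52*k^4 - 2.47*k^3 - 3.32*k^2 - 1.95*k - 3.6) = -1.52*k^4 - 2.47*k^3 + 0.13*k^2 - 4.05*k - 5.46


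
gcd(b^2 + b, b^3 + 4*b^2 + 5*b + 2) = b + 1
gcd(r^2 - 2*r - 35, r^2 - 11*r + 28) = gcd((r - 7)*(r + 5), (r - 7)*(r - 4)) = r - 7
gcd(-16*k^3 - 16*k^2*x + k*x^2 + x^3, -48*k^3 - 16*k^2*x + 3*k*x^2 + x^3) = -16*k^2 + x^2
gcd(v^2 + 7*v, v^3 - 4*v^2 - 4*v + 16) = 1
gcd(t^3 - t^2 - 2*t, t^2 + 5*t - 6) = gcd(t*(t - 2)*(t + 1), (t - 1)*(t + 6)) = 1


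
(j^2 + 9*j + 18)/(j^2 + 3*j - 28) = (j^2 + 9*j + 18)/(j^2 + 3*j - 28)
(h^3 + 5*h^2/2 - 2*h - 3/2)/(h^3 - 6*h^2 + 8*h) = (2*h^3 + 5*h^2 - 4*h - 3)/(2*h*(h^2 - 6*h + 8))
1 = 1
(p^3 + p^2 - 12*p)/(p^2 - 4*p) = (p^2 + p - 12)/(p - 4)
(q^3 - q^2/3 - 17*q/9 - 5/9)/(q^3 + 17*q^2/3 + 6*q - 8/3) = (9*q^3 - 3*q^2 - 17*q - 5)/(3*(3*q^3 + 17*q^2 + 18*q - 8))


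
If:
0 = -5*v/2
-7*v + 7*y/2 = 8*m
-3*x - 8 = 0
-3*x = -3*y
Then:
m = -7/6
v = 0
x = -8/3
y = -8/3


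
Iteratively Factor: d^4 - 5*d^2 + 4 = (d - 1)*(d^3 + d^2 - 4*d - 4) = (d - 2)*(d - 1)*(d^2 + 3*d + 2) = (d - 2)*(d - 1)*(d + 2)*(d + 1)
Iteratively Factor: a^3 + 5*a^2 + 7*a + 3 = (a + 1)*(a^2 + 4*a + 3) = (a + 1)^2*(a + 3)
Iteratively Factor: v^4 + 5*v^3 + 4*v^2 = (v)*(v^3 + 5*v^2 + 4*v) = v*(v + 1)*(v^2 + 4*v) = v*(v + 1)*(v + 4)*(v)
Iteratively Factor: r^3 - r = (r)*(r^2 - 1) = r*(r + 1)*(r - 1)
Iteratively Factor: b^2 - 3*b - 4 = (b + 1)*(b - 4)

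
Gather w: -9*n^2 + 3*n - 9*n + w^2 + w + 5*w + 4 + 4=-9*n^2 - 6*n + w^2 + 6*w + 8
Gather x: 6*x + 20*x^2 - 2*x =20*x^2 + 4*x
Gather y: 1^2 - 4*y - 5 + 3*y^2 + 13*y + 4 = 3*y^2 + 9*y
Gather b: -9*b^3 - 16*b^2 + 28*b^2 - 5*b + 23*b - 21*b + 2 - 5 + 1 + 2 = -9*b^3 + 12*b^2 - 3*b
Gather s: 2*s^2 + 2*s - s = 2*s^2 + s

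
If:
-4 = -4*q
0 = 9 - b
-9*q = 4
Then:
No Solution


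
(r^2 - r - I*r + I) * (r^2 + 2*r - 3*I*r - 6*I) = r^4 + r^3 - 4*I*r^3 - 5*r^2 - 4*I*r^2 - 3*r + 8*I*r + 6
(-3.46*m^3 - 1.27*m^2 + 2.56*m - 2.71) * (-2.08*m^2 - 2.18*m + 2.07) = 7.1968*m^5 + 10.1844*m^4 - 9.7184*m^3 - 2.5729*m^2 + 11.207*m - 5.6097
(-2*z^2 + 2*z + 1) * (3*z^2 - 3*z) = -6*z^4 + 12*z^3 - 3*z^2 - 3*z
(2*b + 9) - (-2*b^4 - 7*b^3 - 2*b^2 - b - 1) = 2*b^4 + 7*b^3 + 2*b^2 + 3*b + 10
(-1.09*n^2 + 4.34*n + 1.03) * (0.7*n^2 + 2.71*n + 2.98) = -0.763*n^4 + 0.0840999999999998*n^3 + 9.2342*n^2 + 15.7245*n + 3.0694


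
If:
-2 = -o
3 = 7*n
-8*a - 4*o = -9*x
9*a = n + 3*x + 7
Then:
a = 212/133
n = 3/7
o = 2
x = 920/399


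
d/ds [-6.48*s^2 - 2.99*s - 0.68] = -12.96*s - 2.99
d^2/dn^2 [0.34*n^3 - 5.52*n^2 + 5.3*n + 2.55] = 2.04*n - 11.04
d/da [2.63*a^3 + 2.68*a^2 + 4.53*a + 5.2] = 7.89*a^2 + 5.36*a + 4.53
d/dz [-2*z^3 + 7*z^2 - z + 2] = -6*z^2 + 14*z - 1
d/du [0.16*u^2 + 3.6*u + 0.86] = 0.32*u + 3.6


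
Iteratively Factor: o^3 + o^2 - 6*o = (o - 2)*(o^2 + 3*o) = o*(o - 2)*(o + 3)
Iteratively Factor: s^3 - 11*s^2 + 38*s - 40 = (s - 5)*(s^2 - 6*s + 8) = (s - 5)*(s - 2)*(s - 4)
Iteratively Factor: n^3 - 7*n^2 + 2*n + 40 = (n + 2)*(n^2 - 9*n + 20) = (n - 4)*(n + 2)*(n - 5)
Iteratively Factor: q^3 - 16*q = (q + 4)*(q^2 - 4*q) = (q - 4)*(q + 4)*(q)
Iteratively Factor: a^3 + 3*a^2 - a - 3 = (a + 1)*(a^2 + 2*a - 3) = (a - 1)*(a + 1)*(a + 3)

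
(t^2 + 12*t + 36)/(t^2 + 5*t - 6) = (t + 6)/(t - 1)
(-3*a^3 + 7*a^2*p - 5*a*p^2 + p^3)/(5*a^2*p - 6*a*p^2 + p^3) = (3*a^2 - 4*a*p + p^2)/(p*(-5*a + p))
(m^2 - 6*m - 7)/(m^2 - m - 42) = (m + 1)/(m + 6)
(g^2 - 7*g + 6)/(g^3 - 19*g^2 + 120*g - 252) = (g - 1)/(g^2 - 13*g + 42)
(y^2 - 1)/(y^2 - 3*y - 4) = (y - 1)/(y - 4)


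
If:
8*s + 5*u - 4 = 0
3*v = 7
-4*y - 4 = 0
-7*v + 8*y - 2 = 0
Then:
No Solution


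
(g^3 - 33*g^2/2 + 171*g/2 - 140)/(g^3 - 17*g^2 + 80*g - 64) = (2*g^2 - 17*g + 35)/(2*(g^2 - 9*g + 8))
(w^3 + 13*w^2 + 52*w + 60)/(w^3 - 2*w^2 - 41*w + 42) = (w^2 + 7*w + 10)/(w^2 - 8*w + 7)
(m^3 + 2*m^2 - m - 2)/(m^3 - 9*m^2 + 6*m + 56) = (m^2 - 1)/(m^2 - 11*m + 28)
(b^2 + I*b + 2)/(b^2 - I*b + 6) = (b - I)/(b - 3*I)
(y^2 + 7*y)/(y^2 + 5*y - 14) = y/(y - 2)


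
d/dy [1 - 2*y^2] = -4*y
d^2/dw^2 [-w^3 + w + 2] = -6*w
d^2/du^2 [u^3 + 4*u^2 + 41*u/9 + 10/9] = 6*u + 8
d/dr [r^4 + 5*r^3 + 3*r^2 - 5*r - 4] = 4*r^3 + 15*r^2 + 6*r - 5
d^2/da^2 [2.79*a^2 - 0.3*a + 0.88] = 5.58000000000000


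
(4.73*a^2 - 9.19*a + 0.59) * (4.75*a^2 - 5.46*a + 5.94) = 22.4675*a^4 - 69.4783*a^3 + 81.0761*a^2 - 57.81*a + 3.5046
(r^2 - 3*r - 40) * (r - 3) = r^3 - 6*r^2 - 31*r + 120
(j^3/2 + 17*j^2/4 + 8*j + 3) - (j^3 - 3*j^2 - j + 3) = -j^3/2 + 29*j^2/4 + 9*j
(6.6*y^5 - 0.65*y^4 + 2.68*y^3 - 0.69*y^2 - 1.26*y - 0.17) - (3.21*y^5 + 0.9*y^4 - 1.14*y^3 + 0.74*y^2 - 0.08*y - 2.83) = 3.39*y^5 - 1.55*y^4 + 3.82*y^3 - 1.43*y^2 - 1.18*y + 2.66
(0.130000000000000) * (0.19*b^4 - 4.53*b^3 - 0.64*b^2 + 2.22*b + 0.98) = 0.0247*b^4 - 0.5889*b^3 - 0.0832*b^2 + 0.2886*b + 0.1274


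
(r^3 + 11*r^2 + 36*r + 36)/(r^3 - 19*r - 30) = (r + 6)/(r - 5)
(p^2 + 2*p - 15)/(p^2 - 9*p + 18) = (p + 5)/(p - 6)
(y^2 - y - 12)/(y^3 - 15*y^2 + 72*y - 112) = (y + 3)/(y^2 - 11*y + 28)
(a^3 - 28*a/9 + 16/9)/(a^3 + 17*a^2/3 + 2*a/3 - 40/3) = (a - 2/3)/(a + 5)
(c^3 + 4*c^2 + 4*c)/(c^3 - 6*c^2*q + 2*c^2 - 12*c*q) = (-c - 2)/(-c + 6*q)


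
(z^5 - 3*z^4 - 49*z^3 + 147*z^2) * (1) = z^5 - 3*z^4 - 49*z^3 + 147*z^2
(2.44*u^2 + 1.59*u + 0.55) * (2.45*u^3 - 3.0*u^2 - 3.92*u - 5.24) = 5.978*u^5 - 3.4245*u^4 - 12.9873*u^3 - 20.6684*u^2 - 10.4876*u - 2.882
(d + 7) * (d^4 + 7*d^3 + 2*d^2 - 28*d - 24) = d^5 + 14*d^4 + 51*d^3 - 14*d^2 - 220*d - 168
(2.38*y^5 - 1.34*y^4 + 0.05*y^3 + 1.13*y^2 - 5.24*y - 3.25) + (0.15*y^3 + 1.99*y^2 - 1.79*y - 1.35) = 2.38*y^5 - 1.34*y^4 + 0.2*y^3 + 3.12*y^2 - 7.03*y - 4.6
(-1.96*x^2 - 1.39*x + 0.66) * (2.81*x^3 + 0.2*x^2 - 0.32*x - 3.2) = -5.5076*x^5 - 4.2979*x^4 + 2.2038*x^3 + 6.8488*x^2 + 4.2368*x - 2.112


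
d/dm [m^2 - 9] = 2*m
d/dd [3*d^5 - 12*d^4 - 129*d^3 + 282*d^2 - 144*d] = 15*d^4 - 48*d^3 - 387*d^2 + 564*d - 144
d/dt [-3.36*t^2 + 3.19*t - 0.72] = 3.19 - 6.72*t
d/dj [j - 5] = 1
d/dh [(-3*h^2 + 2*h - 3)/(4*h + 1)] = 2*(-6*h^2 - 3*h + 7)/(16*h^2 + 8*h + 1)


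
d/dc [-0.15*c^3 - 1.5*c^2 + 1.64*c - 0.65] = -0.45*c^2 - 3.0*c + 1.64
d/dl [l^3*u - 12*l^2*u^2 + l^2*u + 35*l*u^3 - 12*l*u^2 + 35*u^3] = u*(3*l^2 - 24*l*u + 2*l + 35*u^2 - 12*u)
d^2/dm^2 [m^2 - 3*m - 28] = 2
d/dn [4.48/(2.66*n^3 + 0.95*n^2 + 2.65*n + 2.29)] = (-35.7504*n^2 - 8.512*n - 11.872)/(2.66*n^3 + 0.95*n^2 + 2.65*n + 2.29)^2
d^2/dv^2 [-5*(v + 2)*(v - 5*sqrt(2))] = -10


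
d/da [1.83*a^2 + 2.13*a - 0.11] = 3.66*a + 2.13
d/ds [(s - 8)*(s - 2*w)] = 2*s - 2*w - 8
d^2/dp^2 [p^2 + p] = 2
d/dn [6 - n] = -1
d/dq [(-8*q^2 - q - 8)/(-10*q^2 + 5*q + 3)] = (-50*q^2 - 208*q + 37)/(100*q^4 - 100*q^3 - 35*q^2 + 30*q + 9)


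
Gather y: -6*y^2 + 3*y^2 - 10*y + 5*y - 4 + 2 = -3*y^2 - 5*y - 2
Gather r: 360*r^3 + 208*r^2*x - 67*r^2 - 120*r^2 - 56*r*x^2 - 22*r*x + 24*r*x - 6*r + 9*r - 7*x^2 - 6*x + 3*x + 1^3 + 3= 360*r^3 + r^2*(208*x - 187) + r*(-56*x^2 + 2*x + 3) - 7*x^2 - 3*x + 4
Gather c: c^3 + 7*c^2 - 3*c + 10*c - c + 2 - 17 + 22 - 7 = c^3 + 7*c^2 + 6*c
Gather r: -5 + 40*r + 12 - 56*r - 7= -16*r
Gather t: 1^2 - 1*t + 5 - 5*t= 6 - 6*t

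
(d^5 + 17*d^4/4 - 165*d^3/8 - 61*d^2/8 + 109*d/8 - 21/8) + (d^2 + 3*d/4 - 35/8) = d^5 + 17*d^4/4 - 165*d^3/8 - 53*d^2/8 + 115*d/8 - 7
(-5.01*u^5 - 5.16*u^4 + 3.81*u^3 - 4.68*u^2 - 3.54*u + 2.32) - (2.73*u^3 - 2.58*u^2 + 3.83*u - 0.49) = -5.01*u^5 - 5.16*u^4 + 1.08*u^3 - 2.1*u^2 - 7.37*u + 2.81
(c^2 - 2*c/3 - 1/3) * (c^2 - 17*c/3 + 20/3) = c^4 - 19*c^3/3 + 91*c^2/9 - 23*c/9 - 20/9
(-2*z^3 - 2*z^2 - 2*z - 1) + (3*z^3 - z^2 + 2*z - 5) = z^3 - 3*z^2 - 6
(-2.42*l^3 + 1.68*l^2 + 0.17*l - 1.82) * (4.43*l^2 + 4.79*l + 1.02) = -10.7206*l^5 - 4.1494*l^4 + 6.3319*l^3 - 5.5347*l^2 - 8.5444*l - 1.8564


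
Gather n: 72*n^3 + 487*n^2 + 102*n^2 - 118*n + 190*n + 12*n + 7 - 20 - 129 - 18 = 72*n^3 + 589*n^2 + 84*n - 160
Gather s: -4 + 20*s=20*s - 4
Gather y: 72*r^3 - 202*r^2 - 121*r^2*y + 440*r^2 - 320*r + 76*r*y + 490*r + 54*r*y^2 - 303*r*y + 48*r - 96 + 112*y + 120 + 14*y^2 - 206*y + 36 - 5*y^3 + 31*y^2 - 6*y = 72*r^3 + 238*r^2 + 218*r - 5*y^3 + y^2*(54*r + 45) + y*(-121*r^2 - 227*r - 100) + 60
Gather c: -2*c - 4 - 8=-2*c - 12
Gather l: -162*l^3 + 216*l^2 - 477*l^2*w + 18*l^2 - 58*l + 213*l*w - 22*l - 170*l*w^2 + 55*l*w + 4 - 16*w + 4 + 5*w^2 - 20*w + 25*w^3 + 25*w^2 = -162*l^3 + l^2*(234 - 477*w) + l*(-170*w^2 + 268*w - 80) + 25*w^3 + 30*w^2 - 36*w + 8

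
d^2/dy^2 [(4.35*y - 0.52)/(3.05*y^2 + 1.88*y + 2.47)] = ((4.35*y - 0.52)*(6.1*y + 1.88)*(12.2*y + 3.76) - (79.605*y + 13.184)*(3.05*y^2 + 1.88*y + 2.47))/(3.05*y^2 + 1.88*y + 2.47)^3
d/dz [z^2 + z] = 2*z + 1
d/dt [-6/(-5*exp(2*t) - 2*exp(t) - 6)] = (-60*exp(t) - 12)*exp(t)/(5*exp(2*t) + 2*exp(t) + 6)^2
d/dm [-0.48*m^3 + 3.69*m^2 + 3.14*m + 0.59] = -1.44*m^2 + 7.38*m + 3.14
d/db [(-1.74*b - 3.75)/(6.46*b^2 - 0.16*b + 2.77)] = (11.2404*b^2 + 48.45*b - 5.4198)/(41.7316*b^4 - 2.0672*b^3 + 35.814*b^2 - 0.8864*b + 7.6729)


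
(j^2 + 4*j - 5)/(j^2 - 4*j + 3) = (j + 5)/(j - 3)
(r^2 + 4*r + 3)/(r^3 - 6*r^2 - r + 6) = (r + 3)/(r^2 - 7*r + 6)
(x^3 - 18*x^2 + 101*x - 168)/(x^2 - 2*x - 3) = (x^2 - 15*x + 56)/(x + 1)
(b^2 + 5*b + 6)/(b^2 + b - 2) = (b + 3)/(b - 1)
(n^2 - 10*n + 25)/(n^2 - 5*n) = (n - 5)/n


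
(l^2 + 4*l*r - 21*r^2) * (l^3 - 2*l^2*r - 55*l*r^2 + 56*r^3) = l^5 + 2*l^4*r - 84*l^3*r^2 - 122*l^2*r^3 + 1379*l*r^4 - 1176*r^5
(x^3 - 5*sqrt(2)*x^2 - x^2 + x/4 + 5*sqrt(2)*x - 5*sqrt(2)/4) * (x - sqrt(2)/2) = x^4 - 11*sqrt(2)*x^3/2 - x^3 + 21*x^2/4 + 11*sqrt(2)*x^2/2 - 5*x - 11*sqrt(2)*x/8 + 5/4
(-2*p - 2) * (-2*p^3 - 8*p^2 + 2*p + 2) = 4*p^4 + 20*p^3 + 12*p^2 - 8*p - 4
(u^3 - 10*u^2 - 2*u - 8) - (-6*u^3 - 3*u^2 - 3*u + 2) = 7*u^3 - 7*u^2 + u - 10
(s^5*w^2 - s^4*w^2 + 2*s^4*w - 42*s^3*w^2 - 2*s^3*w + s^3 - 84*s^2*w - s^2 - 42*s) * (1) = s^5*w^2 - s^4*w^2 + 2*s^4*w - 42*s^3*w^2 - 2*s^3*w + s^3 - 84*s^2*w - s^2 - 42*s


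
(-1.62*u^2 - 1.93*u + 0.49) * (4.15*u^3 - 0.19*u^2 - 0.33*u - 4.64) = -6.723*u^5 - 7.7017*u^4 + 2.9348*u^3 + 8.0606*u^2 + 8.7935*u - 2.2736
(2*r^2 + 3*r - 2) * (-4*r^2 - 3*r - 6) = -8*r^4 - 18*r^3 - 13*r^2 - 12*r + 12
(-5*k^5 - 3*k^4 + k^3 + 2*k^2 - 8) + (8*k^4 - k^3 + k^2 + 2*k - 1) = -5*k^5 + 5*k^4 + 3*k^2 + 2*k - 9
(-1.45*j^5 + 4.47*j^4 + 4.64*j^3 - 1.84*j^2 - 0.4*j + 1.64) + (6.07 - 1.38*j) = -1.45*j^5 + 4.47*j^4 + 4.64*j^3 - 1.84*j^2 - 1.78*j + 7.71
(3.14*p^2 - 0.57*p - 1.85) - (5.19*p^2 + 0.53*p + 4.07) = -2.05*p^2 - 1.1*p - 5.92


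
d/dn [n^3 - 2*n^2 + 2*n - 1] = 3*n^2 - 4*n + 2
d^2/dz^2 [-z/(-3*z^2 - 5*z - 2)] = 2*(z*(6*z + 5)^2 - (9*z + 5)*(3*z^2 + 5*z + 2))/(3*z^2 + 5*z + 2)^3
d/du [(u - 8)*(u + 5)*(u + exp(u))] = u^2*exp(u) + 3*u^2 - u*exp(u) - 6*u - 43*exp(u) - 40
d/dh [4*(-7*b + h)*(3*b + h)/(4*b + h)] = 4*(5*b^2 + 8*b*h + h^2)/(16*b^2 + 8*b*h + h^2)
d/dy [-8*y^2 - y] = -16*y - 1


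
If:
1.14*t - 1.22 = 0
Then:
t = 1.07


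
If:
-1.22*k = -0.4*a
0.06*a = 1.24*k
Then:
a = 0.00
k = 0.00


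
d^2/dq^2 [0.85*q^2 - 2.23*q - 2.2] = 1.70000000000000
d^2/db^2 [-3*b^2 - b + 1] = -6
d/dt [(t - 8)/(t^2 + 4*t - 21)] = (t^2 + 4*t - 2*(t - 8)*(t + 2) - 21)/(t^2 + 4*t - 21)^2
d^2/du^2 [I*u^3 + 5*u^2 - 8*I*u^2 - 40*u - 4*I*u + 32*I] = 6*I*u + 10 - 16*I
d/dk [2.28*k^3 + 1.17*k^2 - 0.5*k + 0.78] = 6.84*k^2 + 2.34*k - 0.5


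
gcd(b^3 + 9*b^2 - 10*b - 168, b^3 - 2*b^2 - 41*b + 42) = b + 6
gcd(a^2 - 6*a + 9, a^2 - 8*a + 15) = a - 3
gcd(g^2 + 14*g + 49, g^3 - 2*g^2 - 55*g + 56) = g + 7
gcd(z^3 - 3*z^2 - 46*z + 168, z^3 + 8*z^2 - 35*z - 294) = z^2 + z - 42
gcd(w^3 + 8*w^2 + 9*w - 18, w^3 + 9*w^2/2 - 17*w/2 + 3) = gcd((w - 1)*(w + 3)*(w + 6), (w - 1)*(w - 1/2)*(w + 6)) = w^2 + 5*w - 6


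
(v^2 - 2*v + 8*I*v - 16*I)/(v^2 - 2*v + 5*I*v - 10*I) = (v + 8*I)/(v + 5*I)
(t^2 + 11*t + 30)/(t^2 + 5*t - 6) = (t + 5)/(t - 1)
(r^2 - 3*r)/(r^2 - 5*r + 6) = r/(r - 2)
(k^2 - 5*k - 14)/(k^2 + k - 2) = (k - 7)/(k - 1)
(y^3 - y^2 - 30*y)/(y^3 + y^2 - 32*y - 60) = y/(y + 2)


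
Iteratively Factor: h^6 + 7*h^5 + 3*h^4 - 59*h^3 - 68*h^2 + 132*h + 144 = (h + 1)*(h^5 + 6*h^4 - 3*h^3 - 56*h^2 - 12*h + 144) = (h + 1)*(h + 3)*(h^4 + 3*h^3 - 12*h^2 - 20*h + 48) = (h - 2)*(h + 1)*(h + 3)*(h^3 + 5*h^2 - 2*h - 24) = (h - 2)*(h + 1)*(h + 3)^2*(h^2 + 2*h - 8) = (h - 2)*(h + 1)*(h + 3)^2*(h + 4)*(h - 2)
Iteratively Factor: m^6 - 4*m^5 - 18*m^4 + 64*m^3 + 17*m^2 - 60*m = (m - 3)*(m^5 - m^4 - 21*m^3 + m^2 + 20*m) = (m - 5)*(m - 3)*(m^4 + 4*m^3 - m^2 - 4*m) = (m - 5)*(m - 3)*(m - 1)*(m^3 + 5*m^2 + 4*m) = m*(m - 5)*(m - 3)*(m - 1)*(m^2 + 5*m + 4) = m*(m - 5)*(m - 3)*(m - 1)*(m + 4)*(m + 1)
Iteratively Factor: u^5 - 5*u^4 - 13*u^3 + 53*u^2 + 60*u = (u + 3)*(u^4 - 8*u^3 + 11*u^2 + 20*u) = (u - 5)*(u + 3)*(u^3 - 3*u^2 - 4*u) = u*(u - 5)*(u + 3)*(u^2 - 3*u - 4) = u*(u - 5)*(u - 4)*(u + 3)*(u + 1)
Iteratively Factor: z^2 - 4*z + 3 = (z - 3)*(z - 1)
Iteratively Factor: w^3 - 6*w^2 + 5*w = (w - 5)*(w^2 - w) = w*(w - 5)*(w - 1)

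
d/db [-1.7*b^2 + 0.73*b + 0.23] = 0.73 - 3.4*b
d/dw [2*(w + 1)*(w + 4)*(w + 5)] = 6*w^2 + 40*w + 58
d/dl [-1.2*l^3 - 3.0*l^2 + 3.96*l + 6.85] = -3.6*l^2 - 6.0*l + 3.96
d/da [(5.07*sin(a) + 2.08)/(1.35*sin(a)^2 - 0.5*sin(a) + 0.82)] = (-6.8445*sin(a)^2 - 5.616*sin(a) + 5.1974)*cos(a)/(1.8225*sin(a)^4 - 1.35*sin(a)^3 + 2.464*sin(a)^2 - 0.82*sin(a) + 0.6724)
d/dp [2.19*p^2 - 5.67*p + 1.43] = 4.38*p - 5.67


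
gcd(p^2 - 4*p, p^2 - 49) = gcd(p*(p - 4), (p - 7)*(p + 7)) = 1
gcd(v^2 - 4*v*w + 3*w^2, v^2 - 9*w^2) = v - 3*w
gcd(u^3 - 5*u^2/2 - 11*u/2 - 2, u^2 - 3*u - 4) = u^2 - 3*u - 4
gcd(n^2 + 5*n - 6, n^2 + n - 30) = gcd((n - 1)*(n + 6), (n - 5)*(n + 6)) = n + 6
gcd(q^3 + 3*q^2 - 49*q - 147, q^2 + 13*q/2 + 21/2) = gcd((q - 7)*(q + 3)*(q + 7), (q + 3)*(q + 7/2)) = q + 3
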